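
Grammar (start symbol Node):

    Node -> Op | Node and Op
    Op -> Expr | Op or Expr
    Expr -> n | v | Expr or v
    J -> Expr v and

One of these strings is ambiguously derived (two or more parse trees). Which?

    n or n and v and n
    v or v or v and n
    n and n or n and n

n or n and v and n: 1 tree
v or v or v and n: 4 trees
n and n or n and n: 1 tree

v or v or v and n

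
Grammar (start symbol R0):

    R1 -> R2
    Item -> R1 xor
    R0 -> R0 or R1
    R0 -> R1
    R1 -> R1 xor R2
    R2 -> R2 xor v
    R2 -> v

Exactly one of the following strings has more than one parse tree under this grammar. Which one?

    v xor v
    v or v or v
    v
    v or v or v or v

v xor v

v xor v: 2 trees
v or v or v: 1 tree
v: 1 tree
v or v or v or v: 1 tree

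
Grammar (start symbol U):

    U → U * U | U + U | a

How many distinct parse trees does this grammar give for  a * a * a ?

Parse trees for a * a * a:
  [U [U a] * [U [U a] * [U a]]]
  [U [U [U a] * [U a]] * [U a]]

2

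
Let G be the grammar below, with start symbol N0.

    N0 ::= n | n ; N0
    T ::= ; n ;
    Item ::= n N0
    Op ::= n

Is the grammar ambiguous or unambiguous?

Unambiguous

(T, Item, Op are unreachable from N0, so their rules don't affect L(N0).) Right-recursive list with a separator: after each atom, whether the separator follows determines the rule. One parse per string.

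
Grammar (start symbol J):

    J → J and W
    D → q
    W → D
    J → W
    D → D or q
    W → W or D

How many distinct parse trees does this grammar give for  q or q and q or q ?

Parse trees for q or q and q or q:
  [J [J [W [D [D q] or q]]] and [W [D [D q] or q]]]
  [J [J [W [D [D q] or q]]] and [W [W [D q]] or [D q]]]
  [J [J [W [W [D q]] or [D q]]] and [W [D [D q] or q]]]
  [J [J [W [W [D q]] or [D q]]] and [W [W [D q]] or [D q]]]

4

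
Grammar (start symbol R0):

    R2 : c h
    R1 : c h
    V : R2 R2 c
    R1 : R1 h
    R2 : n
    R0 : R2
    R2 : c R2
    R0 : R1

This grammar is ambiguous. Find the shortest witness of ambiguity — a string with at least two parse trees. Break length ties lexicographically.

c h

length 1: no string has ≥2 trees
length 2: c h has 2 parse trees

Two derivations of c h:
  R0 ⇒ R2 ⇒ c h
  R0 ⇒ R1 ⇒ c h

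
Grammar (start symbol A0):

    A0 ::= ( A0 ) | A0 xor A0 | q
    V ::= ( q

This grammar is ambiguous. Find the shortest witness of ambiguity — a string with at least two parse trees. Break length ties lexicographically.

length 1: no string has ≥2 trees
length 3: no string has ≥2 trees
length 5: q xor q xor q has 2 parse trees

Two derivations of q xor q xor q:
  A0 ⇒ A0 xor A0 ⇒ A0 xor A0 xor A0 ⇒ q xor A0 xor A0 ⇒ q xor q xor A0 ⇒ q xor q xor q
  A0 ⇒ A0 xor A0 ⇒ q xor A0 ⇒ q xor A0 xor A0 ⇒ q xor q xor A0 ⇒ q xor q xor q

q xor q xor q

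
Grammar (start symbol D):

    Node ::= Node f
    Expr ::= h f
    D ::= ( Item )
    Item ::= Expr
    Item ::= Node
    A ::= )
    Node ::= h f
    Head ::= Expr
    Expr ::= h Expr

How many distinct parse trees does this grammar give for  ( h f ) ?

Parse trees for ( h f ):
  [D ( [Item [Expr h f]] )]
  [D ( [Item [Node h f]] )]

2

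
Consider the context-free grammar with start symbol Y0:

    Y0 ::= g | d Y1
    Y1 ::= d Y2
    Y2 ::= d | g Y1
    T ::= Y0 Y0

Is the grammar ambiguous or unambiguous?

Unambiguous

(T is unreachable from Y0, so its rules don't affect L(Y0).) Each reachable nonterminal has at most one production per leading terminal, and all productions are right-linear; the derivation is determined token-by-token.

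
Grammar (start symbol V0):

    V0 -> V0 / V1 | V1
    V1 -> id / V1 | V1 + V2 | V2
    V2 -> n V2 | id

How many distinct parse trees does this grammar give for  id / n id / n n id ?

Parse trees for id / n id / n n id:
  [V0 [V0 [V0 [V1 [V2 id]]] / [V1 [V2 n [V2 id]]]] / [V1 [V2 n [V2 n [V2 id]]]]]
  [V0 [V0 [V1 id / [V1 [V2 n [V2 id]]]]] / [V1 [V2 n [V2 n [V2 id]]]]]

2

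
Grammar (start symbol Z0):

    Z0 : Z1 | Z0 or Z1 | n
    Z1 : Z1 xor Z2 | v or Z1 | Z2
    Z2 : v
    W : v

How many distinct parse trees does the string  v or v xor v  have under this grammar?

Parse trees for v or v xor v:
  [Z0 [Z1 [Z1 v or [Z1 [Z2 v]]] xor [Z2 v]]]
  [Z0 [Z1 v or [Z1 [Z1 [Z2 v]] xor [Z2 v]]]]
  [Z0 [Z0 [Z1 [Z2 v]]] or [Z1 [Z1 [Z2 v]] xor [Z2 v]]]

3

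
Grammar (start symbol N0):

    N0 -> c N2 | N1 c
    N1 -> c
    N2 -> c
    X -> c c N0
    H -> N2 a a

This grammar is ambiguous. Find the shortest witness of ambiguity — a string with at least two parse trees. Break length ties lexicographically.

c c

length 2: c c has 2 parse trees

Two derivations of c c:
  N0 ⇒ c N2 ⇒ c c
  N0 ⇒ N1 c ⇒ c c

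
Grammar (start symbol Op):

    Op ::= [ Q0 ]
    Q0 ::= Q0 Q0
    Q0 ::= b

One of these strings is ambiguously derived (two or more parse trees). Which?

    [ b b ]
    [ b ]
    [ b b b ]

[ b b ]: 1 tree
[ b ]: 1 tree
[ b b b ]: 2 trees

[ b b b ]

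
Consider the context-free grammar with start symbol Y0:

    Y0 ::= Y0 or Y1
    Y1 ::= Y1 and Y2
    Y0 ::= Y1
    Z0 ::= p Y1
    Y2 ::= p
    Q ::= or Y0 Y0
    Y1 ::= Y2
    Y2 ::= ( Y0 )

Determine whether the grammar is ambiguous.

(Q, Z0 are unreachable from Y0, so their rules don't affect L(Y0).) Y0 → Y0 or Y1 | Y1  ;  Y1 → Y1 and Y2 | Y2  — a left-associative chain with Y2 at the bottom. Each string factors uniquely by precedence.

Unambiguous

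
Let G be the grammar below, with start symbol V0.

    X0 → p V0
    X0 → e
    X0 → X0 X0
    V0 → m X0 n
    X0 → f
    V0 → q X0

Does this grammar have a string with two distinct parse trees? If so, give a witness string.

Witness: q e e e

Derivation 1: V0 ⇒ q X0 ⇒ q X0 X0 ⇒ q e X0 ⇒ q e X0 X0 ⇒ q e e X0 ⇒ q e e e
Derivation 2: V0 ⇒ q X0 ⇒ q X0 X0 ⇒ q X0 X0 X0 ⇒ q e X0 X0 ⇒ q e e X0 ⇒ q e e e

Two distinct leftmost derivations for the same string.

Ambiguous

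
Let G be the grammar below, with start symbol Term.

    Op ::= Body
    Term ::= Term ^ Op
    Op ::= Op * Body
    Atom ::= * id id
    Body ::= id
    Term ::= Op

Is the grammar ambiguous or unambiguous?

Unambiguous

Only Term, Op, Body are reachable from Term; ignoring the rest: The grammar is stratified — Term handles '^' (left-recursive), Op handles '*', Body atoms. Each operator has a fixed associativity and precedence level, so every string has one parse.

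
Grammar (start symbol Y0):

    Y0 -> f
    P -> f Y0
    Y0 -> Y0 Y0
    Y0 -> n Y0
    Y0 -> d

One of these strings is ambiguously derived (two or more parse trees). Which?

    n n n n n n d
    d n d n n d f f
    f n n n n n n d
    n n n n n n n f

d n d n n d f f

n n n n n n d: 1 tree
d n d n n d f f: 61 trees
f n n n n n n d: 1 tree
n n n n n n n f: 1 tree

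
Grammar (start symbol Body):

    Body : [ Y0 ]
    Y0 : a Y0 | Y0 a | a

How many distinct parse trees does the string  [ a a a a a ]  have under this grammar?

Parse trees for [ a a a a a ] (showing first 6 of 16):
  [Body [ [Y0 a [Y0 a [Y0 a [Y0 a [Y0 a]]]]] ]]
  [Body [ [Y0 a [Y0 a [Y0 a [Y0 [Y0 a] a]]]] ]]
  [Body [ [Y0 a [Y0 a [Y0 [Y0 a [Y0 a]] a]]] ]]
  [Body [ [Y0 a [Y0 a [Y0 [Y0 [Y0 a] a] a]]] ]]
  [Body [ [Y0 a [Y0 [Y0 a [Y0 a [Y0 a]]] a]] ]]
  [Body [ [Y0 a [Y0 [Y0 a [Y0 [Y0 a] a]] a]] ]]

16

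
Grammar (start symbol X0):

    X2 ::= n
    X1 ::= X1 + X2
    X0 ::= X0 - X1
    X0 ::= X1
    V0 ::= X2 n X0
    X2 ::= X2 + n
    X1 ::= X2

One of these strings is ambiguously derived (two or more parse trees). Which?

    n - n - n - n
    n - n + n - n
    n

n - n - n - n: 1 tree
n - n + n - n: 2 trees
n: 1 tree

n - n + n - n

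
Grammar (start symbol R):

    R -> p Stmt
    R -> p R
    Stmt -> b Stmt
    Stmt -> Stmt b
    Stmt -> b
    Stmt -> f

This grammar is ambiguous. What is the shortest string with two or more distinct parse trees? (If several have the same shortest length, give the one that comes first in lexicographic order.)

length 2: no string has ≥2 trees
length 3: p b b has 2 parse trees

Two derivations of p b b:
  R ⇒ p Stmt ⇒ p b Stmt ⇒ p b b
  R ⇒ p Stmt ⇒ p Stmt b ⇒ p b b

p b b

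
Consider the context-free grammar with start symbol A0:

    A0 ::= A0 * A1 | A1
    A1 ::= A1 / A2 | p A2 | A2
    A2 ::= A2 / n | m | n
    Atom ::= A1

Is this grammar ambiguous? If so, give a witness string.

Witness: m / n

Derivation 1: A0 ⇒ A1 ⇒ A1 / A2 ⇒ A2 / A2 ⇒ m / A2 ⇒ m / n
Derivation 2: A0 ⇒ A1 ⇒ A2 ⇒ A2 / n ⇒ m / n

Two distinct leftmost derivations for the same string.

Ambiguous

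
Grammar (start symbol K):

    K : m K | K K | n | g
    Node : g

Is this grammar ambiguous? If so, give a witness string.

Witness: g g g

Derivation 1: K ⇒ K K ⇒ K K K ⇒ g K K ⇒ g g K ⇒ g g g
Derivation 2: K ⇒ K K ⇒ g K ⇒ g K K ⇒ g g K ⇒ g g g

Two distinct leftmost derivations for the same string.

Ambiguous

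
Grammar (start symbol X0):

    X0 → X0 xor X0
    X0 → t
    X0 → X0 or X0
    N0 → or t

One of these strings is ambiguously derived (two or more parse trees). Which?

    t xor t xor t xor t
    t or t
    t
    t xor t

t xor t xor t xor t

t xor t xor t xor t: 5 trees
t or t: 1 tree
t: 1 tree
t xor t: 1 tree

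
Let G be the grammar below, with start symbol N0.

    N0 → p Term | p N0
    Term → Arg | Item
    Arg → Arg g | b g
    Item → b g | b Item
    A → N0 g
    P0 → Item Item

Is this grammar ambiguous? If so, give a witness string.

Ambiguous

Witness: p b g

Derivation 1: N0 ⇒ p Term ⇒ p Arg ⇒ p b g
Derivation 2: N0 ⇒ p Term ⇒ p Item ⇒ p b g

Two distinct leftmost derivations for the same string.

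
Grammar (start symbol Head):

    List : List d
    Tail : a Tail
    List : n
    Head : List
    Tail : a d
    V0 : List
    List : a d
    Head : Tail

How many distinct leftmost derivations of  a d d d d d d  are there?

1

Parse trees for a d d d d d d:
  [Head [List [List [List [List [List [List a d] d] d] d] d] d]]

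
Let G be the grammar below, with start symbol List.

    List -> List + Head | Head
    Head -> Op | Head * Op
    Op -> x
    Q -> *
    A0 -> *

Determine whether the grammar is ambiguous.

(Q, A0 are unreachable from List, so their rules don't affect L(List).) The grammar is stratified — List handles '+' (left-recursive), Head handles '*', Op atoms. Each operator has a fixed associativity and precedence level, so every string has one parse.

Unambiguous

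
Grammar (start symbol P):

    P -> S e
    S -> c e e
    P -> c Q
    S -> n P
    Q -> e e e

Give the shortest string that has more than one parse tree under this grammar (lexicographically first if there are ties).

length 4: c e e e has 2 parse trees

Two derivations of c e e e:
  P ⇒ S e ⇒ c e e e
  P ⇒ c Q ⇒ c e e e

c e e e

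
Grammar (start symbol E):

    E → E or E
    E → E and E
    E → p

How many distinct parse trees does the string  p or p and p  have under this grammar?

Parse trees for p or p and p:
  [E [E p] or [E [E p] and [E p]]]
  [E [E [E p] or [E p]] and [E p]]

2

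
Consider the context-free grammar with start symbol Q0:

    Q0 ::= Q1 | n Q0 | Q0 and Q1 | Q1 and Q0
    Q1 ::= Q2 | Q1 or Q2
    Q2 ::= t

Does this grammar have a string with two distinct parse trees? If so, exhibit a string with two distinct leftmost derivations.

Witness: t and t

Derivation 1: Q0 ⇒ Q0 and Q1 ⇒ Q1 and Q1 ⇒ Q2 and Q1 ⇒ t and Q1 ⇒ t and Q2 ⇒ t and t
Derivation 2: Q0 ⇒ Q1 and Q0 ⇒ Q2 and Q0 ⇒ t and Q0 ⇒ t and Q1 ⇒ t and Q2 ⇒ t and t

Two distinct leftmost derivations for the same string.

Ambiguous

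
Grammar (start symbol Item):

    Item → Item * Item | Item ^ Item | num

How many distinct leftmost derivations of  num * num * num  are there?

Parse trees for num * num * num:
  [Item [Item num] * [Item [Item num] * [Item num]]]
  [Item [Item [Item num] * [Item num]] * [Item num]]

2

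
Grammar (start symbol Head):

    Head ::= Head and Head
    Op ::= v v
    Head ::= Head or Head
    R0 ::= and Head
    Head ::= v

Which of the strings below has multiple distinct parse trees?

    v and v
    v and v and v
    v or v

v and v and v

v and v: 1 tree
v and v and v: 2 trees
v or v: 1 tree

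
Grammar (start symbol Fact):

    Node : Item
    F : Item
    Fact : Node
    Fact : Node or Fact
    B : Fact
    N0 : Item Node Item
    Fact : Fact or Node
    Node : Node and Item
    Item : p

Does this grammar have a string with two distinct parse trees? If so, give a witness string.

Witness: p or p

Derivation 1: Fact ⇒ Node or Fact ⇒ Item or Fact ⇒ p or Fact ⇒ p or Node ⇒ p or Item ⇒ p or p
Derivation 2: Fact ⇒ Fact or Node ⇒ Node or Node ⇒ Item or Node ⇒ p or Node ⇒ p or Item ⇒ p or p

Two distinct leftmost derivations for the same string.

Ambiguous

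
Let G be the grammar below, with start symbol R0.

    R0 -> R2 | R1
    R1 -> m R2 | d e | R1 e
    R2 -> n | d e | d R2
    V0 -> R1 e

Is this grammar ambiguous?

Ambiguous

Witness: d e

Derivation 1: R0 ⇒ R2 ⇒ d e
Derivation 2: R0 ⇒ R1 ⇒ d e

Two distinct leftmost derivations for the same string.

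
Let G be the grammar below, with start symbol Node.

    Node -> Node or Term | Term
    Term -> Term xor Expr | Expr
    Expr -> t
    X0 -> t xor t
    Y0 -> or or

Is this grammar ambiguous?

Only Node, Term, Expr are reachable from Node; ignoring the rest: The grammar is stratified — Node handles 'or' (left-recursive), Term handles 'xor', Expr atoms. Each operator has a fixed associativity and precedence level, so every string has one parse.

Unambiguous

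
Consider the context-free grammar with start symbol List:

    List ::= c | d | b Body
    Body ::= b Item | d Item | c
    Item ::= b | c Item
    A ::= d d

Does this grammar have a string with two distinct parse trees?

Only List, Body, Item are reachable from List; ignoring the rest: Each reachable nonterminal has at most one production per leading terminal, and all productions are right-linear; the derivation is determined token-by-token.

Unambiguous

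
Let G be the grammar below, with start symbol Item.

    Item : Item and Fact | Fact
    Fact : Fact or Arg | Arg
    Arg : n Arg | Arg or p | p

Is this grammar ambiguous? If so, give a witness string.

Witness: p or p

Derivation 1: Item ⇒ Fact ⇒ Fact or Arg ⇒ Arg or Arg ⇒ p or Arg ⇒ p or p
Derivation 2: Item ⇒ Fact ⇒ Arg ⇒ Arg or p ⇒ p or p

Two distinct leftmost derivations for the same string.

Ambiguous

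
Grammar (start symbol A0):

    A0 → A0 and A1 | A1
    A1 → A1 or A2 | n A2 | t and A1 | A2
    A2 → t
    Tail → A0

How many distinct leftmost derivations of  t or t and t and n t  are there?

2

Parse trees for t or t and t and n t:
  [A0 [A0 [A1 [A1 [A2 t]] or [A2 t]]] and [A1 t and [A1 n [A2 t]]]]
  [A0 [A0 [A0 [A1 [A1 [A2 t]] or [A2 t]]] and [A1 [A2 t]]] and [A1 n [A2 t]]]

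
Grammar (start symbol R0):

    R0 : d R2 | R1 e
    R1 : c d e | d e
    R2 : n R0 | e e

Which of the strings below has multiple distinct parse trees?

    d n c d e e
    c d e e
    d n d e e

d n c d e e: 1 tree
c d e e: 1 tree
d n d e e: 2 trees

d n d e e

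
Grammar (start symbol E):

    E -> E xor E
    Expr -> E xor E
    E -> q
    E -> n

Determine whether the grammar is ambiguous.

Ambiguous

Witness: n xor n xor n

Derivation 1: E ⇒ E xor E ⇒ E xor E xor E ⇒ n xor E xor E ⇒ n xor n xor E ⇒ n xor n xor n
Derivation 2: E ⇒ E xor E ⇒ n xor E ⇒ n xor E xor E ⇒ n xor n xor E ⇒ n xor n xor n

Two distinct leftmost derivations for the same string.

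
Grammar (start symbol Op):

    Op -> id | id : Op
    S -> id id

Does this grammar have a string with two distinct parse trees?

Only Op is reachable from Op; ignoring the rest: Right-recursive list with a separator: after each atom, whether the separator follows determines the rule. One parse per string.

Unambiguous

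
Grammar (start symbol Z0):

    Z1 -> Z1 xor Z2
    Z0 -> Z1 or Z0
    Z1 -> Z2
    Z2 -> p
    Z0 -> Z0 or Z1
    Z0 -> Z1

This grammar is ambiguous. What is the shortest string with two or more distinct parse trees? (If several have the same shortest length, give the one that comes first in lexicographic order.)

p or p

length 1: no string has ≥2 trees
length 3: p or p has 2 parse trees

Two derivations of p or p:
  Z0 ⇒ Z1 or Z0 ⇒ Z2 or Z0 ⇒ p or Z0 ⇒ p or Z1 ⇒ p or Z2 ⇒ p or p
  Z0 ⇒ Z0 or Z1 ⇒ Z1 or Z1 ⇒ Z2 or Z1 ⇒ p or Z1 ⇒ p or Z2 ⇒ p or p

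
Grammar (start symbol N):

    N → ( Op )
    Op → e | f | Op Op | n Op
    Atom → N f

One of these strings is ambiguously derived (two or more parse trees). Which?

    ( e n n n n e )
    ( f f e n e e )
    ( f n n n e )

( e n n n n e ): 1 tree
( f f e n e e ): 19 trees
( f n n n e ): 1 tree

( f f e n e e )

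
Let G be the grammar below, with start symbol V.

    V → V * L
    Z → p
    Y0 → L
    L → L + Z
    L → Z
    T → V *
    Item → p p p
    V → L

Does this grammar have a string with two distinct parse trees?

Unambiguous

(Item, Y0, T are unreachable from V, so their rules don't affect L(V).) This is a standard precedence ladder (V over L over Z), with each level left-recursive on its own operator ('*' at V, '+' at L). That structure is LR(1), hence unambiguous.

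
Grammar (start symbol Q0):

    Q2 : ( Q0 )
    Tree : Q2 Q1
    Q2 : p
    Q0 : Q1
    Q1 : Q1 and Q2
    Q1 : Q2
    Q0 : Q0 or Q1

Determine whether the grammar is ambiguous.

Unambiguous

Only Q0, Q1, Q2 are reachable from Q0; ignoring the rest: Q0 → Q0 or Q1 | Q1  ;  Q1 → Q1 and Q2 | Q2  — a left-associative chain with Q2 at the bottom. Each string factors uniquely by precedence.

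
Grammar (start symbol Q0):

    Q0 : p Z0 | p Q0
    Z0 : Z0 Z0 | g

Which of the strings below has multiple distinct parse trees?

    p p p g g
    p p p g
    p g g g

p g g g

p p p g g: 1 tree
p p p g: 1 tree
p g g g: 2 trees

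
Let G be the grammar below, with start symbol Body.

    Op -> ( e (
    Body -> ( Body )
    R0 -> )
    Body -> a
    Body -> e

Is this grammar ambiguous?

Unambiguous

Only Body is reachable from Body; ignoring the rest: L(Body) is { openⁿ atom closeⁿ : n ≥ 0 }. The bracket depth fixes n, and the derivation is forced at every step.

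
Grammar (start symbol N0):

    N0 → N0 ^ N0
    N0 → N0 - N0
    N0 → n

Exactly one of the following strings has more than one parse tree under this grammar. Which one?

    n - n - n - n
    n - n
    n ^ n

n - n - n - n

n - n - n - n: 5 trees
n - n: 1 tree
n ^ n: 1 tree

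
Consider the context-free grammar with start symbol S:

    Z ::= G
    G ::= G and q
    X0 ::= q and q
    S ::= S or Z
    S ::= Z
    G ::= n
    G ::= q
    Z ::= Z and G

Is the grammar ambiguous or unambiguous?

Witness: n and q

Derivation 1: S ⇒ Z ⇒ G ⇒ G and q ⇒ n and q
Derivation 2: S ⇒ Z ⇒ Z and G ⇒ G and G ⇒ n and G ⇒ n and q

Two distinct leftmost derivations for the same string.

Ambiguous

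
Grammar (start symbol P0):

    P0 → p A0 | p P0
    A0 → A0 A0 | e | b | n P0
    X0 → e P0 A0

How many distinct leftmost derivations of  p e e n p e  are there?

2

Parse trees for p e e n p e:
  [P0 p [A0 [A0 e] [A0 [A0 e] [A0 n [P0 p [A0 e]]]]]]
  [P0 p [A0 [A0 [A0 e] [A0 e]] [A0 n [P0 p [A0 e]]]]]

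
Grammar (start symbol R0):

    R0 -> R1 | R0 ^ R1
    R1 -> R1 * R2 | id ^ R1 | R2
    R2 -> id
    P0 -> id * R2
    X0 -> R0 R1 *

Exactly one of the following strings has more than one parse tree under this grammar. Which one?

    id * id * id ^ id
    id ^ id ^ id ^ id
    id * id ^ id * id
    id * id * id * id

id * id * id ^ id: 1 tree
id ^ id ^ id ^ id: 8 trees
id * id ^ id * id: 1 tree
id * id * id * id: 1 tree

id ^ id ^ id ^ id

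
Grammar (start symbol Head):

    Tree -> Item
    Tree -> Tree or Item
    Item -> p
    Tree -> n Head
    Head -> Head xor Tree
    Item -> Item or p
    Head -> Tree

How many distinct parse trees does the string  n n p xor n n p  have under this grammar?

3

Parse trees for n n p xor n n p:
  [Head [Head [Tree n [Head [Tree n [Head [Tree [Item p]]]]]]] xor [Tree n [Head [Tree n [Head [Tree [Item p]]]]]]]
  [Head [Tree n [Head [Head [Tree n [Head [Tree [Item p]]]]] xor [Tree n [Head [Tree n [Head [Tree [Item p]]]]]]]]]
  [Head [Tree n [Head [Tree n [Head [Head [Tree [Item p]]] xor [Tree n [Head [Tree n [Head [Tree [Item p]]]]]]]]]]]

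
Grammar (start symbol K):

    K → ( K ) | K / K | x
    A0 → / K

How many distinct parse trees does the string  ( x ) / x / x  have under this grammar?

2

Parse trees for ( x ) / x / x:
  [K [K ( [K x] )] / [K [K x] / [K x]]]
  [K [K [K ( [K x] )] / [K x]] / [K x]]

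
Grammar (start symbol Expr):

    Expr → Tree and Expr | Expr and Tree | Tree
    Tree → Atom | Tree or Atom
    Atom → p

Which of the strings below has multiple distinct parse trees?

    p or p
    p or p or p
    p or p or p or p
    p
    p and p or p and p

p and p or p and p

p or p: 1 tree
p or p or p: 1 tree
p or p or p or p: 1 tree
p: 1 tree
p and p or p and p: 4 trees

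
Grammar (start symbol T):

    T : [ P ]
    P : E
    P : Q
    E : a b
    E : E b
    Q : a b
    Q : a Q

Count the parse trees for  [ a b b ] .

Parse trees for [ a b b ]:
  [T [ [P [E [E a b] b]] ]]

1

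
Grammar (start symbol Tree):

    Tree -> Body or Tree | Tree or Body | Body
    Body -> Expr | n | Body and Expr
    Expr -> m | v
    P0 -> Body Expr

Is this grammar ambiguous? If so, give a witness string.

Ambiguous

Witness: m or m

Derivation 1: Tree ⇒ Body or Tree ⇒ Expr or Tree ⇒ m or Tree ⇒ m or Body ⇒ m or Expr ⇒ m or m
Derivation 2: Tree ⇒ Tree or Body ⇒ Body or Body ⇒ Expr or Body ⇒ m or Body ⇒ m or Expr ⇒ m or m

Two distinct leftmost derivations for the same string.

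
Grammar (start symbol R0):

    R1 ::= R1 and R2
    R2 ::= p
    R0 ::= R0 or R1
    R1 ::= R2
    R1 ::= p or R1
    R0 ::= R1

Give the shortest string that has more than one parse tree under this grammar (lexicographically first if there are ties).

p or p

length 1: no string has ≥2 trees
length 3: p or p has 2 parse trees

Two derivations of p or p:
  R0 ⇒ R0 or R1 ⇒ R1 or R1 ⇒ R2 or R1 ⇒ p or R1 ⇒ p or R2 ⇒ p or p
  R0 ⇒ R1 ⇒ p or R1 ⇒ p or R2 ⇒ p or p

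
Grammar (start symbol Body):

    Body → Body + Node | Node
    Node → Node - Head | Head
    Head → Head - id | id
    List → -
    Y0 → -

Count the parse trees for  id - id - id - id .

8

Parse trees for id - id - id - id:
  [Body [Node [Node [Head id]] - [Head [Head [Head id] - id] - id]]]
  [Body [Node [Node [Node [Head id]] - [Head id]] - [Head [Head id] - id]]]
  [Body [Node [Node [Head [Head id] - id]] - [Head [Head id] - id]]]
  [Body [Node [Node [Node [Head id]] - [Head [Head id] - id]] - [Head id]]]
  [Body [Node [Node [Node [Node [Head id]] - [Head id]] - [Head id]] - [Head id]]]
  [Body [Node [Node [Node [Head [Head id] - id]] - [Head id]] - [Head id]]]
  [Body [Node [Node [Head [Head [Head id] - id] - id]] - [Head id]]]
  [Body [Node [Head [Head [Head [Head id] - id] - id] - id]]]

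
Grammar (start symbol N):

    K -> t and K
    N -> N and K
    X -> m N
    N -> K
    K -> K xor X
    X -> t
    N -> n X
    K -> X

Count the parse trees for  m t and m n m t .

3

Parse trees for m t and m n m t:
  [N [N [K [X m [N [K [X t]]]]]] and [K [X m [N n [X m [N [K [X t]]]]]]]]
  [N [K [X m [N [N [K [X t]]] and [K [X m [N n [X m [N [K [X t]]]]]]]]]]]
  [N [K [X m [N [K t and [K [X m [N n [X m [N [K [X t]]]]]]]]]]]]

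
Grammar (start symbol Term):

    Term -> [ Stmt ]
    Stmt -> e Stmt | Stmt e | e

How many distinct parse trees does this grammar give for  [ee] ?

2

Parse trees for [ee]:
  [Term [ [Stmt e [Stmt e]] ]]
  [Term [ [Stmt [Stmt e] e] ]]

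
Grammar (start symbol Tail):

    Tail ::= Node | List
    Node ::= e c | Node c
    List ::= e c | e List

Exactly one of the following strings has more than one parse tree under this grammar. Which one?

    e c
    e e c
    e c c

e c: 2 trees
e e c: 1 tree
e c c: 1 tree

e c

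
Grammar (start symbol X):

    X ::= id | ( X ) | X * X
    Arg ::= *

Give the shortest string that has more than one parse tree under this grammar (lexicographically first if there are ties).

length 1: no string has ≥2 trees
length 3: no string has ≥2 trees
length 5: id * id * id has 2 parse trees

Two derivations of id * id * id:
  X ⇒ X * X ⇒ id * X ⇒ id * X * X ⇒ id * id * X ⇒ id * id * id
  X ⇒ X * X ⇒ X * X * X ⇒ id * X * X ⇒ id * id * X ⇒ id * id * id

id * id * id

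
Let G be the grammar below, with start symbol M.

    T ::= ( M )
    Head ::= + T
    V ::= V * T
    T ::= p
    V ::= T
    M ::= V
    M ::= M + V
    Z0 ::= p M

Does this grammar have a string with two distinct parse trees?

Unambiguous

(Head, Z0 are unreachable from M, so their rules don't affect L(M).) The grammar is stratified — M handles '+' (left-recursive), V handles '*', T atoms. Each operator has a fixed associativity and precedence level, so every string has one parse.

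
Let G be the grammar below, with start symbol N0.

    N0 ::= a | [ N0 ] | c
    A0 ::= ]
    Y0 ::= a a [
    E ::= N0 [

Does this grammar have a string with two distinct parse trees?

Unambiguous

Only N0 is reachable from N0; ignoring the rest: Each string is a nest of matched brackets around a single atom. An opening bracket forces the recursive rule; an atom forces the base rule.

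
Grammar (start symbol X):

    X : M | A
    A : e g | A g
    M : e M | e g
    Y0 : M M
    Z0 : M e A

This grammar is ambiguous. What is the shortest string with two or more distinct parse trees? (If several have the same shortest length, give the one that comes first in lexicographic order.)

e g

length 2: e g has 2 parse trees

Two derivations of e g:
  X ⇒ M ⇒ e g
  X ⇒ A ⇒ e g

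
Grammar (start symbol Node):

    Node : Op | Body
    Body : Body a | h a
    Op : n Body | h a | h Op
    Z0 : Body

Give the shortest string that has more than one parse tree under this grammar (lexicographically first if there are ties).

length 2: h a has 2 parse trees

Two derivations of h a:
  Node ⇒ Op ⇒ h a
  Node ⇒ Body ⇒ h a

h a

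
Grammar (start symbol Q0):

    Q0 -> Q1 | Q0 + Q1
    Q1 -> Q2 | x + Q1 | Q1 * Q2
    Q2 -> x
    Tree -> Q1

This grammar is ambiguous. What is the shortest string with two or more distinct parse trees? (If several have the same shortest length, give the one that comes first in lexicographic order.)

x + x

length 1: no string has ≥2 trees
length 3: x + x has 2 parse trees

Two derivations of x + x:
  Q0 ⇒ Q1 ⇒ x + Q1 ⇒ x + Q2 ⇒ x + x
  Q0 ⇒ Q0 + Q1 ⇒ Q1 + Q1 ⇒ Q2 + Q1 ⇒ x + Q1 ⇒ x + Q2 ⇒ x + x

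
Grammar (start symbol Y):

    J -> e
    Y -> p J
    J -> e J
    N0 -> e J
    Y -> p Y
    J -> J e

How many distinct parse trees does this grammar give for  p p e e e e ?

Parse trees for p p e e e e:
  [Y p [Y p [J e [J e [J e [J e]]]]]]
  [Y p [Y p [J e [J e [J [J e] e]]]]]
  [Y p [Y p [J e [J [J e [J e]] e]]]]
  [Y p [Y p [J e [J [J [J e] e] e]]]]
  [Y p [Y p [J [J e [J e [J e]]] e]]]
  [Y p [Y p [J [J e [J [J e] e]] e]]]
  [Y p [Y p [J [J [J e [J e]] e] e]]]
  [Y p [Y p [J [J [J [J e] e] e] e]]]

8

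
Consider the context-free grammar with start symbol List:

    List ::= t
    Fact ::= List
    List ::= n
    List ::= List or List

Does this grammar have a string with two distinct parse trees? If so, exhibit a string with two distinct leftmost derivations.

Ambiguous

Witness: n or n or n

Derivation 1: List ⇒ List or List ⇒ n or List ⇒ n or List or List ⇒ n or n or List ⇒ n or n or n
Derivation 2: List ⇒ List or List ⇒ List or List or List ⇒ n or List or List ⇒ n or n or List ⇒ n or n or n

Two distinct leftmost derivations for the same string.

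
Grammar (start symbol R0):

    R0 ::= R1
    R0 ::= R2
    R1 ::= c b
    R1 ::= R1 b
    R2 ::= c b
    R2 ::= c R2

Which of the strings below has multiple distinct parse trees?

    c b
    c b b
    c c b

c b: 2 trees
c b b: 1 tree
c c b: 1 tree

c b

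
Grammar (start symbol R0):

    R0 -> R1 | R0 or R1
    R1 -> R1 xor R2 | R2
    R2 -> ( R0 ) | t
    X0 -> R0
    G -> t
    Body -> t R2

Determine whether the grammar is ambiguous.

Unambiguous

(X0, G, Body are unreachable from R0, so their rules don't affect L(R0).) This is a standard precedence ladder (R0 over R1 over R2), with each level left-recursive on its own operator ('or' at R0, 'xor' at R1). That structure is LR(1), hence unambiguous.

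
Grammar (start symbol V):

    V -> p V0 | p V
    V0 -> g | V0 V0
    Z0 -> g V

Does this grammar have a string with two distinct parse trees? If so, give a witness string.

Ambiguous

Witness: p g g g

Derivation 1: V ⇒ p V0 ⇒ p V0 V0 ⇒ p g V0 ⇒ p g V0 V0 ⇒ p g g V0 ⇒ p g g g
Derivation 2: V ⇒ p V0 ⇒ p V0 V0 ⇒ p V0 V0 V0 ⇒ p g V0 V0 ⇒ p g g V0 ⇒ p g g g

Two distinct leftmost derivations for the same string.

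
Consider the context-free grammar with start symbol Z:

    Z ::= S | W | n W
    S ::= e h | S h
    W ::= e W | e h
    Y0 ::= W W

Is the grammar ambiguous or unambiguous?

Ambiguous

Witness: e h

Derivation 1: Z ⇒ S ⇒ e h
Derivation 2: Z ⇒ W ⇒ e h

Two distinct leftmost derivations for the same string.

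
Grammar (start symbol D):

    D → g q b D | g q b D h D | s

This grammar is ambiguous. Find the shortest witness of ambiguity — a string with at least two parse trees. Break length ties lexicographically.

g q b g q b s h s

length 1: no string has ≥2 trees
length 4: no string has ≥2 trees
length 6: no string has ≥2 trees
length 7: no string has ≥2 trees
length 9: g q b g q b s h s has 2 parse trees

Two derivations of g q b g q b s h s:
  D ⇒ g q b D ⇒ g q b g q b D h D ⇒ g q b g q b s h D ⇒ g q b g q b s h s
  D ⇒ g q b D h D ⇒ g q b g q b D h D ⇒ g q b g q b s h D ⇒ g q b g q b s h s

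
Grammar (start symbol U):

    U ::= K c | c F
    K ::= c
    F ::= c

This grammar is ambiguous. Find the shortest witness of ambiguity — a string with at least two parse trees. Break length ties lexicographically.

c c

length 2: c c has 2 parse trees

Two derivations of c c:
  U ⇒ K c ⇒ c c
  U ⇒ c F ⇒ c c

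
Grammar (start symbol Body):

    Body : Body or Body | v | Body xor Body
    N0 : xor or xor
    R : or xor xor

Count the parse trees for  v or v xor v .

Parse trees for v or v xor v:
  [Body [Body v] or [Body [Body v] xor [Body v]]]
  [Body [Body [Body v] or [Body v]] xor [Body v]]

2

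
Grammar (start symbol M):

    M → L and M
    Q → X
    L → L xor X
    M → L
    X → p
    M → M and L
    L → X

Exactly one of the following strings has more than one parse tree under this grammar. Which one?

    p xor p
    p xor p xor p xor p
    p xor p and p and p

p xor p and p and p

p xor p: 1 tree
p xor p xor p xor p: 1 tree
p xor p and p and p: 4 trees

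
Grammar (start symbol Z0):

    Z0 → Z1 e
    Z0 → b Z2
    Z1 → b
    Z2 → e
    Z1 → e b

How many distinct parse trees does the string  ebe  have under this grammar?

Parse trees for ebe:
  [Z0 [Z1 e b] e]

1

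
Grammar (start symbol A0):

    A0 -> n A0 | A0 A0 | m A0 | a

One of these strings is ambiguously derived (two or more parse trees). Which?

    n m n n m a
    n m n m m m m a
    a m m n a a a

a m m n a a a

n m n n m a: 1 tree
n m n m m m m a: 1 tree
a m m n a a a: 20 trees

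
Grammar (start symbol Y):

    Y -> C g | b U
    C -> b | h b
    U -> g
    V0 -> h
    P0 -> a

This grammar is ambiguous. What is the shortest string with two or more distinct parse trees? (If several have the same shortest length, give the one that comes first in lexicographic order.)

length 2: b g has 2 parse trees

Two derivations of b g:
  Y ⇒ C g ⇒ b g
  Y ⇒ b U ⇒ b g

b g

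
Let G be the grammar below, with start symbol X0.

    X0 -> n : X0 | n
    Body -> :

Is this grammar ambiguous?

Unambiguous

(Body is unreachable from X0, so its rules don't affect L(X0).) Right-recursive list with a separator: after each atom, whether the separator follows determines the rule. One parse per string.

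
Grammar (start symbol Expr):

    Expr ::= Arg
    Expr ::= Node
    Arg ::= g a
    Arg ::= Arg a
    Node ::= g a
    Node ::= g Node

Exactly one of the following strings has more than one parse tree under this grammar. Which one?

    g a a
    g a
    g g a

g a a: 1 tree
g a: 2 trees
g g a: 1 tree

g a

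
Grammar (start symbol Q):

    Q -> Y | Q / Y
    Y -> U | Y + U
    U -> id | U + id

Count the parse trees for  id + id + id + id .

8

Parse trees for id + id + id + id:
  [Q [Y [U [U [U [U id] + id] + id] + id]]]
  [Q [Y [Y [U id]] + [U [U [U id] + id] + id]]]
  [Q [Y [Y [U [U id] + id]] + [U [U id] + id]]]
  [Q [Y [Y [Y [U id]] + [U id]] + [U [U id] + id]]]
  [Q [Y [Y [U [U [U id] + id] + id]] + [U id]]]
  [Q [Y [Y [Y [U id]] + [U [U id] + id]] + [U id]]]
  [Q [Y [Y [Y [U [U id] + id]] + [U id]] + [U id]]]
  [Q [Y [Y [Y [Y [U id]] + [U id]] + [U id]] + [U id]]]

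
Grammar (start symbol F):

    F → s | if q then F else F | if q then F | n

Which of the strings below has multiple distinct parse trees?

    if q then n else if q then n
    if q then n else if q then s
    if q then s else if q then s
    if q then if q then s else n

if q then if q then s else n

if q then n else if q then n: 1 tree
if q then n else if q then s: 1 tree
if q then s else if q then s: 1 tree
if q then if q then s else n: 2 trees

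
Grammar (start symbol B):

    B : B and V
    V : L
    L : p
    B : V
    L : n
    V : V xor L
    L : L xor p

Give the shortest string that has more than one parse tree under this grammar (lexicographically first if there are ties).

n xor p

length 1: no string has ≥2 trees
length 3: n xor p has 2 parse trees

Two derivations of n xor p:
  B ⇒ V ⇒ L ⇒ L xor p ⇒ n xor p
  B ⇒ V ⇒ V xor L ⇒ L xor L ⇒ n xor L ⇒ n xor p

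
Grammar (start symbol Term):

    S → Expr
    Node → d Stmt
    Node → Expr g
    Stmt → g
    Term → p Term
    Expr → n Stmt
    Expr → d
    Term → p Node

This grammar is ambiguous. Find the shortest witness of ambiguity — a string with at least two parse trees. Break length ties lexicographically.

p d g

length 3: p d g has 2 parse trees

Two derivations of p d g:
  Term ⇒ p Node ⇒ p d Stmt ⇒ p d g
  Term ⇒ p Node ⇒ p Expr g ⇒ p d g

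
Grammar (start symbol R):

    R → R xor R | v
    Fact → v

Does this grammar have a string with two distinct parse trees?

Witness: v xor v xor v

Derivation 1: R ⇒ R xor R ⇒ R xor R xor R ⇒ v xor R xor R ⇒ v xor v xor R ⇒ v xor v xor v
Derivation 2: R ⇒ R xor R ⇒ v xor R ⇒ v xor R xor R ⇒ v xor v xor R ⇒ v xor v xor v

Two distinct leftmost derivations for the same string.

Ambiguous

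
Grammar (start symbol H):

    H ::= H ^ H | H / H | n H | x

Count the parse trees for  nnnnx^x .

5

Parse trees for nnnnx^x:
  [H [H n [H n [H n [H n [H x]]]]] ^ [H x]]
  [H n [H [H n [H n [H n [H x]]]] ^ [H x]]]
  [H n [H n [H [H n [H n [H x]]] ^ [H x]]]]
  [H n [H n [H n [H [H n [H x]] ^ [H x]]]]]
  [H n [H n [H n [H n [H [H x] ^ [H x]]]]]]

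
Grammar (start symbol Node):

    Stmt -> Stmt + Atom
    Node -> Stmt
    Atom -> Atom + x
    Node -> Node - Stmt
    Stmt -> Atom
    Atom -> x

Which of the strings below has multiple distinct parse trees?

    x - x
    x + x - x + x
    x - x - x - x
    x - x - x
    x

x - x: 1 tree
x + x - x + x: 4 trees
x - x - x - x: 1 tree
x - x - x: 1 tree
x: 1 tree

x + x - x + x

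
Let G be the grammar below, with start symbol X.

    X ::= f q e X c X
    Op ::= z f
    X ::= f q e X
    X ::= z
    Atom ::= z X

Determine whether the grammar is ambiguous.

Ambiguous

Witness: f q e f q e z c z

Derivation 1: X ⇒ f q e X c X ⇒ f q e f q e X c X ⇒ f q e f q e z c X ⇒ f q e f q e z c z
Derivation 2: X ⇒ f q e X ⇒ f q e f q e X c X ⇒ f q e f q e z c X ⇒ f q e f q e z c z

Two distinct leftmost derivations for the same string.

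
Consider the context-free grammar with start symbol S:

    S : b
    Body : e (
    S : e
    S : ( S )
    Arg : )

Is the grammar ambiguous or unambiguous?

Unambiguous

Only S is reachable from S; ignoring the rest: L(S) is { openⁿ atom closeⁿ : n ≥ 0 }. The bracket depth fixes n, and the derivation is forced at every step.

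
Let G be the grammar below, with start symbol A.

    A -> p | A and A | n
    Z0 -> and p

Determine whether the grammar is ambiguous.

Witness: n and n and n

Derivation 1: A ⇒ A and A ⇒ A and A and A ⇒ n and A and A ⇒ n and n and A ⇒ n and n and n
Derivation 2: A ⇒ A and A ⇒ n and A ⇒ n and A and A ⇒ n and n and A ⇒ n and n and n

Two distinct leftmost derivations for the same string.

Ambiguous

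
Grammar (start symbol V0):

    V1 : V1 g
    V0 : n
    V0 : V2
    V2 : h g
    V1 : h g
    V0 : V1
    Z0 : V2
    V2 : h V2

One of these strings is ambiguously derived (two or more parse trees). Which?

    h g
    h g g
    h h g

h g

h g: 2 trees
h g g: 1 tree
h h g: 1 tree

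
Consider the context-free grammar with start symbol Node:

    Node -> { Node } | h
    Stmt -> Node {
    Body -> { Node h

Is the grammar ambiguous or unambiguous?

Unambiguous

(Stmt, Body are unreachable from Node, so their rules don't affect L(Node).) Each string is a nest of matched brackets around a single atom. An opening bracket forces the recursive rule; an atom forces the base rule.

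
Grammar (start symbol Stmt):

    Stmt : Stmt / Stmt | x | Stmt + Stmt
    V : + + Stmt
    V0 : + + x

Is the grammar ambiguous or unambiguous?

Witness: x + x + x

Derivation 1: Stmt ⇒ Stmt + Stmt ⇒ x + Stmt ⇒ x + Stmt + Stmt ⇒ x + x + Stmt ⇒ x + x + x
Derivation 2: Stmt ⇒ Stmt + Stmt ⇒ Stmt + Stmt + Stmt ⇒ x + Stmt + Stmt ⇒ x + x + Stmt ⇒ x + x + x

Two distinct leftmost derivations for the same string.

Ambiguous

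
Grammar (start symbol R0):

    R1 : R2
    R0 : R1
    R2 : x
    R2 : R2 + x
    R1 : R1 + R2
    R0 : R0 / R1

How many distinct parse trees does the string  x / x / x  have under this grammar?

Parse trees for x / x / x:
  [R0 [R0 [R0 [R1 [R2 x]]] / [R1 [R2 x]]] / [R1 [R2 x]]]

1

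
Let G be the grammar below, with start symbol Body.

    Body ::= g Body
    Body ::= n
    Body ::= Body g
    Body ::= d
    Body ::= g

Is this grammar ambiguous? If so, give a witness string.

Witness: g g

Derivation 1: Body ⇒ g Body ⇒ g g
Derivation 2: Body ⇒ Body g ⇒ g g

Two distinct leftmost derivations for the same string.

Ambiguous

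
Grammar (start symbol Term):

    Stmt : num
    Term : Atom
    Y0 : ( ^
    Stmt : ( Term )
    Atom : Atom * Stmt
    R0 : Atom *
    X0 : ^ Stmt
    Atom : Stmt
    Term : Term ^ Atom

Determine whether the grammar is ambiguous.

(X0, R0, Y0 are unreachable from Term, so their rules don't affect L(Term).) This is a standard precedence ladder (Term over Atom over Stmt), with each level left-recursive on its own operator ('^' at Term, '*' at Atom). That structure is LR(1), hence unambiguous.

Unambiguous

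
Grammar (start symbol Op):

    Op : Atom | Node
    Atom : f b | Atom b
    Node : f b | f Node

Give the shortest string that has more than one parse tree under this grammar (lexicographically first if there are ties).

f b

length 2: f b has 2 parse trees

Two derivations of f b:
  Op ⇒ Atom ⇒ f b
  Op ⇒ Node ⇒ f b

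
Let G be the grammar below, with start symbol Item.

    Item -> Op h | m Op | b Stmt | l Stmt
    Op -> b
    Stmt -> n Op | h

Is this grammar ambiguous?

Witness: b h

Derivation 1: Item ⇒ Op h ⇒ b h
Derivation 2: Item ⇒ b Stmt ⇒ b h

Two distinct leftmost derivations for the same string.

Ambiguous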